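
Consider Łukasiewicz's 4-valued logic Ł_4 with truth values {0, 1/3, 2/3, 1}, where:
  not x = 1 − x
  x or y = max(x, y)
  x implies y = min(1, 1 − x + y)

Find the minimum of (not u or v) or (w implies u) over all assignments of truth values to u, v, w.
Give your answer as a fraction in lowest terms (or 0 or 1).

2/3

Take u = 1/3, v = 0, w = 2/3:
not u = not 1/3 = 2/3
not u or v = 2/3 or 0 = 2/3
w implies u = 2/3 implies 1/3 = 2/3
(not u or v) or (w implies u) = 2/3 or 2/3 = 2/3
No assignment yields a value below 2/3, so this is the minimum.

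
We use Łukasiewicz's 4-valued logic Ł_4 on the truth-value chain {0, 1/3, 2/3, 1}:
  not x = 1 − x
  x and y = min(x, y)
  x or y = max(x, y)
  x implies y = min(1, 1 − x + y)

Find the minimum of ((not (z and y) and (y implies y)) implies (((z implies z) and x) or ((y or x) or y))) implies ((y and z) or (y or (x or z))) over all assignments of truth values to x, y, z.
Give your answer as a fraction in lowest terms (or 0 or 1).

Take x = 0, y = 1/3, z = 1/3:
z and y = 1/3 and 1/3 = 1/3
not (z and y) = not 1/3 = 2/3
y implies y = 1/3 implies 1/3 = 1
not (z and y) and (y implies y) = 2/3 and 1 = 2/3
z implies z = 1/3 implies 1/3 = 1
(z implies z) and x = 1 and 0 = 0
y or x = 1/3 or 0 = 1/3
(y or x) or y = 1/3 or 1/3 = 1/3
((z implies z) and x) or ((y or x) or y) = 0 or 1/3 = 1/3
(not (z and y) and (y implies y)) implies (((z implies z) and x) or ((y or x) or y)) = 2/3 implies 1/3 = 2/3
y and z = 1/3 and 1/3 = 1/3
x or z = 0 or 1/3 = 1/3
y or (x or z) = 1/3 or 1/3 = 1/3
(y and z) or (y or (x or z)) = 1/3 or 1/3 = 1/3
((not (z and y) and (y implies y)) implies (((z implies z) and x) or ((y or x) or y))) implies ((y and z) or (y or (x or z))) = 2/3 implies 1/3 = 2/3
No assignment yields a value below 2/3, so this is the minimum.

2/3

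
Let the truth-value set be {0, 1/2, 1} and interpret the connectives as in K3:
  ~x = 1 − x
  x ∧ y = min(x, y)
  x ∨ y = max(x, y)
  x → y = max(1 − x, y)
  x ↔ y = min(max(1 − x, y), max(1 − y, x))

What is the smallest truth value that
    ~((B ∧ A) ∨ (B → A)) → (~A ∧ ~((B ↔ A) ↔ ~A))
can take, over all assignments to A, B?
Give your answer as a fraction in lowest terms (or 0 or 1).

1/2

Take A = 0, B = 1/2:
B ∧ A = 1/2 ∧ 0 = 0
B → A = 1/2 → 0 = 1/2
(B ∧ A) ∨ (B → A) = 0 ∨ 1/2 = 1/2
~((B ∧ A) ∨ (B → A)) = ~1/2 = 1/2
~A = ~0 = 1
B ↔ A = 1/2 ↔ 0 = 1/2
~A = ~0 = 1
(B ↔ A) ↔ ~A = 1/2 ↔ 1 = 1/2
~((B ↔ A) ↔ ~A) = ~1/2 = 1/2
~A ∧ ~((B ↔ A) ↔ ~A) = 1 ∧ 1/2 = 1/2
~((B ∧ A) ∨ (B → A)) → (~A ∧ ~((B ↔ A) ↔ ~A)) = 1/2 → 1/2 = 1/2
No assignment yields a value below 1/2, so this is the minimum.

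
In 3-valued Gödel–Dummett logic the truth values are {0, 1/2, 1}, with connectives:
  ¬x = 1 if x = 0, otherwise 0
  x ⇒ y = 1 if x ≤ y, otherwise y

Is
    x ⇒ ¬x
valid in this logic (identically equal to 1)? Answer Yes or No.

No

Counterexample: take x = 1/2.
¬x = ¬1/2 = 0
x ⇒ ¬x = 1/2 ⇒ 0 = 0
This gives 0 ≠ 1.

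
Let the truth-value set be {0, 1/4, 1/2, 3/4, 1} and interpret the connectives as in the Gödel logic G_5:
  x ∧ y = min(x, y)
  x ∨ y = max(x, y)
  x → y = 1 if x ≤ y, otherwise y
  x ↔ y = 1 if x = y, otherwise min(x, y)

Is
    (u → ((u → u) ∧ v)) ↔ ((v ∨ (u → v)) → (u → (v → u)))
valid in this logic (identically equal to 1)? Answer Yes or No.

Counterexample: take u = 1/4, v = 0.
u → u = 1/4 → 1/4 = 1
(u → u) ∧ v = 1 ∧ 0 = 0
u → ((u → u) ∧ v) = 1/4 → 0 = 0
u → v = 1/4 → 0 = 0
v ∨ (u → v) = 0 ∨ 0 = 0
v → u = 0 → 1/4 = 1
u → (v → u) = 1/4 → 1 = 1
(v ∨ (u → v)) → (u → (v → u)) = 0 → 1 = 1
(u → ((u → u) ∧ v)) ↔ ((v ∨ (u → v)) → (u → (v → u))) = 0 ↔ 1 = 0
This gives 0 ≠ 1.

No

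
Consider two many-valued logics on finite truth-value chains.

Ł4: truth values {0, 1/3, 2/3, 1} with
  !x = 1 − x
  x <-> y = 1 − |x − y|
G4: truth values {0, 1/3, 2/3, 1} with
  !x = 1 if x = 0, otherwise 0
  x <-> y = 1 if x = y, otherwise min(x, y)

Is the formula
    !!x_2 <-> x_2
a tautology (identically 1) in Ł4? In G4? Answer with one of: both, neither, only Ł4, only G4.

only Ł4

In Ł4: every assignment gives 1 — tautology.
In G4: at x_2 = 1/3 the value is 1/3 — not a tautology.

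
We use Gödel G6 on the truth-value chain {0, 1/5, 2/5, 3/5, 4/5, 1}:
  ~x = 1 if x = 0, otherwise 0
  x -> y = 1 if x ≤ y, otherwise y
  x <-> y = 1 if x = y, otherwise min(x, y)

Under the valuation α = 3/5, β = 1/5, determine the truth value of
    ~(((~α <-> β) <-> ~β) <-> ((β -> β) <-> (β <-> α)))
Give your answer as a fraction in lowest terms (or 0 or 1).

~α = ~3/5 = 0
~α <-> β = 0 <-> 1/5 = 0
~β = ~1/5 = 0
(~α <-> β) <-> ~β = 0 <-> 0 = 1
β -> β = 1/5 -> 1/5 = 1
β <-> α = 1/5 <-> 3/5 = 1/5
(β -> β) <-> (β <-> α) = 1 <-> 1/5 = 1/5
((~α <-> β) <-> ~β) <-> ((β -> β) <-> (β <-> α)) = 1 <-> 1/5 = 1/5
~(((~α <-> β) <-> ~β) <-> ((β -> β) <-> (β <-> α))) = ~1/5 = 0

0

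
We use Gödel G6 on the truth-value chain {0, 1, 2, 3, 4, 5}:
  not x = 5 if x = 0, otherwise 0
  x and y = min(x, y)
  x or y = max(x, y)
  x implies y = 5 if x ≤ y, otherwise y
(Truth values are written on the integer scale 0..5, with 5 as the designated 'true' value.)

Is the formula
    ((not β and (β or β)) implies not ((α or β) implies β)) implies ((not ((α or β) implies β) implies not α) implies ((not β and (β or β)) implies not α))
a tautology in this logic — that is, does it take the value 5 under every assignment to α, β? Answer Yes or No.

At α = 3, β = 0, for instance:
not β = not 0 = 5
β or β = 0 or 0 = 0
not β and (β or β) = 5 and 0 = 0
α or β = 3 or 0 = 3
(α or β) implies β = 3 implies 0 = 0
not ((α or β) implies β) = not 0 = 5
(not β and (β or β)) implies not ((α or β) implies β) = 0 implies 5 = 5
not α = not 3 = 0
not ((α or β) implies β) implies not α = 5 implies 0 = 0
(not β and (β or β)) implies not α = 0 implies 0 = 5
(not ((α or β) implies β) implies not α) implies ((not β and (β or β)) implies not α) = 0 implies 5 = 5
((not β and (β or β)) implies not ((α or β) implies β)) implies ((not ((α or β) implies β) implies not α) implies ((not β and (β or β)) implies not α)) = 5 implies 5 = 5
and checking the remaining 35 assignments likewise gives ≥ 5 in every case.

Yes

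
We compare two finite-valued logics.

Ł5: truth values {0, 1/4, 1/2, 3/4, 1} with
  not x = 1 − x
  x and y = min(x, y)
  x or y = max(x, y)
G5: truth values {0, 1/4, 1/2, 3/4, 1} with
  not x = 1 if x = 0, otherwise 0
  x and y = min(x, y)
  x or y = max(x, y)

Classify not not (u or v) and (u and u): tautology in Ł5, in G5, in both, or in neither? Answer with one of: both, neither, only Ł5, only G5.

In Ł5: at u = 0, v = 0 the value is 0 — not a tautology.
In G5: at u = 0, v = 0 the value is 0 — not a tautology.

neither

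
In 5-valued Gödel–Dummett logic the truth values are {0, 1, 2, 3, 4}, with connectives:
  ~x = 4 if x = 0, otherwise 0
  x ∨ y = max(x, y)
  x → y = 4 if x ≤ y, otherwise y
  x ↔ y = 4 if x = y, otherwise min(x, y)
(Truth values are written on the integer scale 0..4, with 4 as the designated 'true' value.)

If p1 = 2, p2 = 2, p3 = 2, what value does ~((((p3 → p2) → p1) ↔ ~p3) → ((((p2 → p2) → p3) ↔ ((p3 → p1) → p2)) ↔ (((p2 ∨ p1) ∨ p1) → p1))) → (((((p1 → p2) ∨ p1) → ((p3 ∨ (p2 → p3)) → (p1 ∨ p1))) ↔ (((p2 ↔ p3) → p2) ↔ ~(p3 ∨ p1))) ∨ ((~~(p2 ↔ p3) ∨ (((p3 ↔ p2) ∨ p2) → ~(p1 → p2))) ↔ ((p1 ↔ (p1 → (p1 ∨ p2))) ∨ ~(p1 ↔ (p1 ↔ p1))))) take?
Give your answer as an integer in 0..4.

p3 → p2 = 2 → 2 = 4
(p3 → p2) → p1 = 4 → 2 = 2
~p3 = ~2 = 0
((p3 → p2) → p1) ↔ ~p3 = 2 ↔ 0 = 0
p2 → p2 = 2 → 2 = 4
(p2 → p2) → p3 = 4 → 2 = 2
p3 → p1 = 2 → 2 = 4
(p3 → p1) → p2 = 4 → 2 = 2
((p2 → p2) → p3) ↔ ((p3 → p1) → p2) = 2 ↔ 2 = 4
p2 ∨ p1 = 2 ∨ 2 = 2
(p2 ∨ p1) ∨ p1 = 2 ∨ 2 = 2
((p2 ∨ p1) ∨ p1) → p1 = 2 → 2 = 4
(((p2 → p2) → p3) ↔ ((p3 → p1) → p2)) ↔ (((p2 ∨ p1) ∨ p1) → p1) = 4 ↔ 4 = 4
(((p3 → p2) → p1) ↔ ~p3) → ((((p2 → p2) → p3) ↔ ((p3 → p1) → p2)) ↔ (((p2 ∨ p1) ∨ p1) → p1)) = 0 → 4 = 4
~((((p3 → p2) → p1) ↔ ~p3) → ((((p2 → p2) → p3) ↔ ((p3 → p1) → p2)) ↔ (((p2 ∨ p1) ∨ p1) → p1))) = ~4 = 0
p1 → p2 = 2 → 2 = 4
(p1 → p2) ∨ p1 = 4 ∨ 2 = 4
p2 → p3 = 2 → 2 = 4
p3 ∨ (p2 → p3) = 2 ∨ 4 = 4
p1 ∨ p1 = 2 ∨ 2 = 2
(p3 ∨ (p2 → p3)) → (p1 ∨ p1) = 4 → 2 = 2
((p1 → p2) ∨ p1) → ((p3 ∨ (p2 → p3)) → (p1 ∨ p1)) = 4 → 2 = 2
p2 ↔ p3 = 2 ↔ 2 = 4
(p2 ↔ p3) → p2 = 4 → 2 = 2
p3 ∨ p1 = 2 ∨ 2 = 2
~(p3 ∨ p1) = ~2 = 0
((p2 ↔ p3) → p2) ↔ ~(p3 ∨ p1) = 2 ↔ 0 = 0
(((p1 → p2) ∨ p1) → ((p3 ∨ (p2 → p3)) → (p1 ∨ p1))) ↔ (((p2 ↔ p3) → p2) ↔ ~(p3 ∨ p1)) = 2 ↔ 0 = 0
p2 ↔ p3 = 2 ↔ 2 = 4
~(p2 ↔ p3) = ~4 = 0
~~(p2 ↔ p3) = ~0 = 4
p3 ↔ p2 = 2 ↔ 2 = 4
(p3 ↔ p2) ∨ p2 = 4 ∨ 2 = 4
p1 → p2 = 2 → 2 = 4
~(p1 → p2) = ~4 = 0
((p3 ↔ p2) ∨ p2) → ~(p1 → p2) = 4 → 0 = 0
~~(p2 ↔ p3) ∨ (((p3 ↔ p2) ∨ p2) → ~(p1 → p2)) = 4 ∨ 0 = 4
p1 ∨ p2 = 2 ∨ 2 = 2
p1 → (p1 ∨ p2) = 2 → 2 = 4
p1 ↔ (p1 → (p1 ∨ p2)) = 2 ↔ 4 = 2
p1 ↔ p1 = 2 ↔ 2 = 4
p1 ↔ (p1 ↔ p1) = 2 ↔ 4 = 2
~(p1 ↔ (p1 ↔ p1)) = ~2 = 0
(p1 ↔ (p1 → (p1 ∨ p2))) ∨ ~(p1 ↔ (p1 ↔ p1)) = 2 ∨ 0 = 2
(~~(p2 ↔ p3) ∨ (((p3 ↔ p2) ∨ p2) → ~(p1 → p2))) ↔ ((p1 ↔ (p1 → (p1 ∨ p2))) ∨ ~(p1 ↔ (p1 ↔ p1))) = 4 ↔ 2 = 2
((((p1 → p2) ∨ p1) → ((p3 ∨ (p2 → p3)) → (p1 ∨ p1))) ↔ (((p2 ↔ p3) → p2) ↔ ~(p3 ∨ p1))) ∨ ((~~(p2 ↔ p3) ∨ (((p3 ↔ p2) ∨ p2) → ~(p1 → p2))) ↔ ((p1 ↔ (p1 → (p1 ∨ p2))) ∨ ~(p1 ↔ (p1 ↔ p1)))) = 0 ∨ 2 = 2
~((((p3 → p2) → p1) ↔ ~p3) → ((((p2 → p2) → p3) ↔ ((p3 → p1) → p2)) ↔ (((p2 ∨ p1) ∨ p1) → p1))) → (((((p1 → p2) ∨ p1) → ((p3 ∨ (p2 → p3)) → (p1 ∨ p1))) ↔ (((p2 ↔ p3) → p2) ↔ ~(p3 ∨ p1))) ∨ ((~~(p2 ↔ p3) ∨ (((p3 ↔ p2) ∨ p2) → ~(p1 → p2))) ↔ ((p1 ↔ (p1 → (p1 ∨ p2))) ∨ ~(p1 ↔ (p1 ↔ p1))))) = 0 → 2 = 4

4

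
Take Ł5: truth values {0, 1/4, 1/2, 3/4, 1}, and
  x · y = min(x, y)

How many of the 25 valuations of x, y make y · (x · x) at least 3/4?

value 1: 1 assignment (counts)
value 3/4: 3 assignments (counts)
value 1/2: 5 assignments
value 1/4: 7 assignments
value 0: 9 assignments
So 4 of the 25 assignments meet the threshold.

4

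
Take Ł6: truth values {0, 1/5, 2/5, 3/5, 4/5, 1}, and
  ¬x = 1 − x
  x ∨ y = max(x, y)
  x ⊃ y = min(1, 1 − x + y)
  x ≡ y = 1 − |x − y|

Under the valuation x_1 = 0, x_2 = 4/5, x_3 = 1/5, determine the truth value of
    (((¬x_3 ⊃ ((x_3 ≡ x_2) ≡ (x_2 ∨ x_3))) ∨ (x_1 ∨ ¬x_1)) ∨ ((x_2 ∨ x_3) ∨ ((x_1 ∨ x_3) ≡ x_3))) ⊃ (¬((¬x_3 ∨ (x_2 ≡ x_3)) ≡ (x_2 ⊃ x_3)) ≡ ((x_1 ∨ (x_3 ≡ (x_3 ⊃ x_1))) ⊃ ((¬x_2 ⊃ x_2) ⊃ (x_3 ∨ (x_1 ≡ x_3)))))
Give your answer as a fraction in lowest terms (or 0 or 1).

¬x_3 = ¬1/5 = 4/5
x_3 ≡ x_2 = 1/5 ≡ 4/5 = 2/5
x_2 ∨ x_3 = 4/5 ∨ 1/5 = 4/5
(x_3 ≡ x_2) ≡ (x_2 ∨ x_3) = 2/5 ≡ 4/5 = 3/5
¬x_3 ⊃ ((x_3 ≡ x_2) ≡ (x_2 ∨ x_3)) = 4/5 ⊃ 3/5 = 4/5
¬x_1 = ¬0 = 1
x_1 ∨ ¬x_1 = 0 ∨ 1 = 1
(¬x_3 ⊃ ((x_3 ≡ x_2) ≡ (x_2 ∨ x_3))) ∨ (x_1 ∨ ¬x_1) = 4/5 ∨ 1 = 1
x_2 ∨ x_3 = 4/5 ∨ 1/5 = 4/5
x_1 ∨ x_3 = 0 ∨ 1/5 = 1/5
(x_1 ∨ x_3) ≡ x_3 = 1/5 ≡ 1/5 = 1
(x_2 ∨ x_3) ∨ ((x_1 ∨ x_3) ≡ x_3) = 4/5 ∨ 1 = 1
((¬x_3 ⊃ ((x_3 ≡ x_2) ≡ (x_2 ∨ x_3))) ∨ (x_1 ∨ ¬x_1)) ∨ ((x_2 ∨ x_3) ∨ ((x_1 ∨ x_3) ≡ x_3)) = 1 ∨ 1 = 1
¬x_3 = ¬1/5 = 4/5
x_2 ≡ x_3 = 4/5 ≡ 1/5 = 2/5
¬x_3 ∨ (x_2 ≡ x_3) = 4/5 ∨ 2/5 = 4/5
x_2 ⊃ x_3 = 4/5 ⊃ 1/5 = 2/5
(¬x_3 ∨ (x_2 ≡ x_3)) ≡ (x_2 ⊃ x_3) = 4/5 ≡ 2/5 = 3/5
¬((¬x_3 ∨ (x_2 ≡ x_3)) ≡ (x_2 ⊃ x_3)) = ¬3/5 = 2/5
x_3 ⊃ x_1 = 1/5 ⊃ 0 = 4/5
x_3 ≡ (x_3 ⊃ x_1) = 1/5 ≡ 4/5 = 2/5
x_1 ∨ (x_3 ≡ (x_3 ⊃ x_1)) = 0 ∨ 2/5 = 2/5
¬x_2 = ¬4/5 = 1/5
¬x_2 ⊃ x_2 = 1/5 ⊃ 4/5 = 1
x_1 ≡ x_3 = 0 ≡ 1/5 = 4/5
x_3 ∨ (x_1 ≡ x_3) = 1/5 ∨ 4/5 = 4/5
(¬x_2 ⊃ x_2) ⊃ (x_3 ∨ (x_1 ≡ x_3)) = 1 ⊃ 4/5 = 4/5
(x_1 ∨ (x_3 ≡ (x_3 ⊃ x_1))) ⊃ ((¬x_2 ⊃ x_2) ⊃ (x_3 ∨ (x_1 ≡ x_3))) = 2/5 ⊃ 4/5 = 1
¬((¬x_3 ∨ (x_2 ≡ x_3)) ≡ (x_2 ⊃ x_3)) ≡ ((x_1 ∨ (x_3 ≡ (x_3 ⊃ x_1))) ⊃ ((¬x_2 ⊃ x_2) ⊃ (x_3 ∨ (x_1 ≡ x_3)))) = 2/5 ≡ 1 = 2/5
(((¬x_3 ⊃ ((x_3 ≡ x_2) ≡ (x_2 ∨ x_3))) ∨ (x_1 ∨ ¬x_1)) ∨ ((x_2 ∨ x_3) ∨ ((x_1 ∨ x_3) ≡ x_3))) ⊃ (¬((¬x_3 ∨ (x_2 ≡ x_3)) ≡ (x_2 ⊃ x_3)) ≡ ((x_1 ∨ (x_3 ≡ (x_3 ⊃ x_1))) ⊃ ((¬x_2 ⊃ x_2) ⊃ (x_3 ∨ (x_1 ≡ x_3))))) = 1 ⊃ 2/5 = 2/5

2/5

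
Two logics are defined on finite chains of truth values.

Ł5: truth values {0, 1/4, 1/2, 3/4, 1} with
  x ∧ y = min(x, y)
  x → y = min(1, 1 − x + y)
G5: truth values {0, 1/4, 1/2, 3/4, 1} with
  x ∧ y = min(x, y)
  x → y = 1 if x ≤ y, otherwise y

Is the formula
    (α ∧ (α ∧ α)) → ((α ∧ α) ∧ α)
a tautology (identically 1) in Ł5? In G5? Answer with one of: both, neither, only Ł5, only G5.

both

In Ł5: every assignment gives 1 — tautology.
In G5: every assignment gives 1 — tautology.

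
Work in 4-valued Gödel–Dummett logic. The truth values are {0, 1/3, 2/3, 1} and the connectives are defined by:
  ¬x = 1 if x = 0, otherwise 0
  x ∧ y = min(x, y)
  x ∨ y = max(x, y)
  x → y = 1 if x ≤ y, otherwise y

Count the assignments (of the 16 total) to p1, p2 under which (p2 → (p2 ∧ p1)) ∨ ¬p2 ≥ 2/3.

11

p1 = 0, p2 = 0 ↦ 1  ≥
p1 = 0, p2 = 1/3 ↦ 0  <
p1 = 0, p2 = 2/3 ↦ 0  <
p1 = 0, p2 = 1 ↦ 0  <
p1 = 1/3, p2 = 0 ↦ 1  ≥
p1 = 1/3, p2 = 1/3 ↦ 1  ≥
p1 = 1/3, p2 = 2/3 ↦ 1/3  <
p1 = 1/3, p2 = 1 ↦ 1/3  <
p1 = 2/3, p2 = 0 ↦ 1  ≥
p1 = 2/3, p2 = 1/3 ↦ 1  ≥
p1 = 2/3, p2 = 2/3 ↦ 1  ≥
p1 = 2/3, p2 = 1 ↦ 2/3  ≥
p1 = 1, p2 = 0 ↦ 1  ≥
p1 = 1, p2 = 1/3 ↦ 1  ≥
p1 = 1, p2 = 2/3 ↦ 1  ≥
p1 = 1, p2 = 1 ↦ 1  ≥
So 11 of the 16 assignments meet the threshold.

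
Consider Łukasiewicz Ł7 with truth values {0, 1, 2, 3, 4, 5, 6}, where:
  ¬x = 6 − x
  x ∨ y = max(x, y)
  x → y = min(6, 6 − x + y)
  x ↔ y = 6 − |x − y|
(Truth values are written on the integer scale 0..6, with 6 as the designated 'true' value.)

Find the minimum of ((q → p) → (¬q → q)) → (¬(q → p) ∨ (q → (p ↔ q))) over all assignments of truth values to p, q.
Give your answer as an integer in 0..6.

Take p = 3, q = 6:
q → p = 6 → 3 = 3
¬q = ¬6 = 0
¬q → q = 0 → 6 = 6
(q → p) → (¬q → q) = 3 → 6 = 6
q → p = 6 → 3 = 3
¬(q → p) = ¬3 = 3
p ↔ q = 3 ↔ 6 = 3
q → (p ↔ q) = 6 → 3 = 3
¬(q → p) ∨ (q → (p ↔ q)) = 3 ∨ 3 = 3
((q → p) → (¬q → q)) → (¬(q → p) ∨ (q → (p ↔ q))) = 6 → 3 = 3
No assignment yields a value below 3, so this is the minimum.

3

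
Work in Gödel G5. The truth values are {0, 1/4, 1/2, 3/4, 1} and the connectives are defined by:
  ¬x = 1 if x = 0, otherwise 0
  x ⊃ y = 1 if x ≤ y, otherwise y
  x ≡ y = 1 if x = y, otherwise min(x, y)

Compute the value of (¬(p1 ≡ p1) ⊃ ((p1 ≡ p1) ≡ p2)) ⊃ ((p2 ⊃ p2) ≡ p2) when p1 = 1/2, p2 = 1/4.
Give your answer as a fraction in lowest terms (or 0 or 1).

1/4

p1 ≡ p1 = 1/2 ≡ 1/2 = 1
¬(p1 ≡ p1) = ¬1 = 0
p1 ≡ p1 = 1/2 ≡ 1/2 = 1
(p1 ≡ p1) ≡ p2 = 1 ≡ 1/4 = 1/4
¬(p1 ≡ p1) ⊃ ((p1 ≡ p1) ≡ p2) = 0 ⊃ 1/4 = 1
p2 ⊃ p2 = 1/4 ⊃ 1/4 = 1
(p2 ⊃ p2) ≡ p2 = 1 ≡ 1/4 = 1/4
(¬(p1 ≡ p1) ⊃ ((p1 ≡ p1) ≡ p2)) ⊃ ((p2 ⊃ p2) ≡ p2) = 1 ⊃ 1/4 = 1/4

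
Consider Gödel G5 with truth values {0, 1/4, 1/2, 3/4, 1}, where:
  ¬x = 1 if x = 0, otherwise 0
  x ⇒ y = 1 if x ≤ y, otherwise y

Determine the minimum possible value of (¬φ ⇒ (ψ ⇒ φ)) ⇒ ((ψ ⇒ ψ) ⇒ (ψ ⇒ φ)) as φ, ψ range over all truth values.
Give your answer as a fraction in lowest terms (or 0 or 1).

1/4

Take φ = 1/4, ψ = 1/2:
¬φ = ¬1/4 = 0
ψ ⇒ φ = 1/2 ⇒ 1/4 = 1/4
¬φ ⇒ (ψ ⇒ φ) = 0 ⇒ 1/4 = 1
ψ ⇒ ψ = 1/2 ⇒ 1/2 = 1
ψ ⇒ φ = 1/2 ⇒ 1/4 = 1/4
(ψ ⇒ ψ) ⇒ (ψ ⇒ φ) = 1 ⇒ 1/4 = 1/4
(¬φ ⇒ (ψ ⇒ φ)) ⇒ ((ψ ⇒ ψ) ⇒ (ψ ⇒ φ)) = 1 ⇒ 1/4 = 1/4
No assignment yields a value below 1/4, so this is the minimum.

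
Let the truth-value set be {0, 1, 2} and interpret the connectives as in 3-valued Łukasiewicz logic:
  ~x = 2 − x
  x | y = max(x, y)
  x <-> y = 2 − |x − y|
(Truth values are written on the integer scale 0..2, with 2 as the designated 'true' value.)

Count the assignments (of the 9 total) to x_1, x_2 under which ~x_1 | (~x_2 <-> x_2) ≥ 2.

x_1 = 0, x_2 = 0 ↦ 2  ≥
x_1 = 0, x_2 = 1 ↦ 2  ≥
x_1 = 0, x_2 = 2 ↦ 2  ≥
x_1 = 1, x_2 = 0 ↦ 1  <
x_1 = 1, x_2 = 1 ↦ 2  ≥
x_1 = 1, x_2 = 2 ↦ 1  <
x_1 = 2, x_2 = 0 ↦ 0  <
x_1 = 2, x_2 = 1 ↦ 2  ≥
x_1 = 2, x_2 = 2 ↦ 0  <
So 5 of the 9 assignments meet the threshold.

5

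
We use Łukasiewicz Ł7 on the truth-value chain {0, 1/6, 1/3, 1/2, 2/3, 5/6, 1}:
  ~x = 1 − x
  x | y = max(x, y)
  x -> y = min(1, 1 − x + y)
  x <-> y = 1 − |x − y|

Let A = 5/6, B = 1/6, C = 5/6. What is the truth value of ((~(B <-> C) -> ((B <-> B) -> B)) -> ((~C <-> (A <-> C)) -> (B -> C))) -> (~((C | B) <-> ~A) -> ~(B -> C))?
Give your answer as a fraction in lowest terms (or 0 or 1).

B <-> C = 1/6 <-> 5/6 = 1/3
~(B <-> C) = ~1/3 = 2/3
B <-> B = 1/6 <-> 1/6 = 1
(B <-> B) -> B = 1 -> 1/6 = 1/6
~(B <-> C) -> ((B <-> B) -> B) = 2/3 -> 1/6 = 1/2
~C = ~5/6 = 1/6
A <-> C = 5/6 <-> 5/6 = 1
~C <-> (A <-> C) = 1/6 <-> 1 = 1/6
B -> C = 1/6 -> 5/6 = 1
(~C <-> (A <-> C)) -> (B -> C) = 1/6 -> 1 = 1
(~(B <-> C) -> ((B <-> B) -> B)) -> ((~C <-> (A <-> C)) -> (B -> C)) = 1/2 -> 1 = 1
C | B = 5/6 | 1/6 = 5/6
~A = ~5/6 = 1/6
(C | B) <-> ~A = 5/6 <-> 1/6 = 1/3
~((C | B) <-> ~A) = ~1/3 = 2/3
B -> C = 1/6 -> 5/6 = 1
~(B -> C) = ~1 = 0
~((C | B) <-> ~A) -> ~(B -> C) = 2/3 -> 0 = 1/3
((~(B <-> C) -> ((B <-> B) -> B)) -> ((~C <-> (A <-> C)) -> (B -> C))) -> (~((C | B) <-> ~A) -> ~(B -> C)) = 1 -> 1/3 = 1/3

1/3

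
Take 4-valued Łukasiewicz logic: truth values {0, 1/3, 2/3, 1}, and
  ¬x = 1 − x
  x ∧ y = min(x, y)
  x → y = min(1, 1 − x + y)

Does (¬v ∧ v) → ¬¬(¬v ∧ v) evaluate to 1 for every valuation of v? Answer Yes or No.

v = 0 ↦ 1
v = 1/3 ↦ 1
v = 2/3 ↦ 1
v = 1 ↦ 1
Every assignment gives a value ≥ 1.

Yes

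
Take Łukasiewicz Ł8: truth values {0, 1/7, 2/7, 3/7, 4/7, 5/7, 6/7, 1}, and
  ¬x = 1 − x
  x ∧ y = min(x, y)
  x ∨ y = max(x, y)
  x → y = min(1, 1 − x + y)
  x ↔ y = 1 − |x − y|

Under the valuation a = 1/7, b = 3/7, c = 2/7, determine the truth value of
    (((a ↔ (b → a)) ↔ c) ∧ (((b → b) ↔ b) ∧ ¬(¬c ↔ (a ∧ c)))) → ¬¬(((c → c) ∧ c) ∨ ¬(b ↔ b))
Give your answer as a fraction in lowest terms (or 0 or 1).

b → a = 3/7 → 1/7 = 5/7
a ↔ (b → a) = 1/7 ↔ 5/7 = 3/7
(a ↔ (b → a)) ↔ c = 3/7 ↔ 2/7 = 6/7
b → b = 3/7 → 3/7 = 1
(b → b) ↔ b = 1 ↔ 3/7 = 3/7
¬c = ¬2/7 = 5/7
a ∧ c = 1/7 ∧ 2/7 = 1/7
¬c ↔ (a ∧ c) = 5/7 ↔ 1/7 = 3/7
¬(¬c ↔ (a ∧ c)) = ¬3/7 = 4/7
((b → b) ↔ b) ∧ ¬(¬c ↔ (a ∧ c)) = 3/7 ∧ 4/7 = 3/7
((a ↔ (b → a)) ↔ c) ∧ (((b → b) ↔ b) ∧ ¬(¬c ↔ (a ∧ c))) = 6/7 ∧ 3/7 = 3/7
c → c = 2/7 → 2/7 = 1
(c → c) ∧ c = 1 ∧ 2/7 = 2/7
b ↔ b = 3/7 ↔ 3/7 = 1
¬(b ↔ b) = ¬1 = 0
((c → c) ∧ c) ∨ ¬(b ↔ b) = 2/7 ∨ 0 = 2/7
¬(((c → c) ∧ c) ∨ ¬(b ↔ b)) = ¬2/7 = 5/7
¬¬(((c → c) ∧ c) ∨ ¬(b ↔ b)) = ¬5/7 = 2/7
(((a ↔ (b → a)) ↔ c) ∧ (((b → b) ↔ b) ∧ ¬(¬c ↔ (a ∧ c)))) → ¬¬(((c → c) ∧ c) ∨ ¬(b ↔ b)) = 3/7 → 2/7 = 6/7

6/7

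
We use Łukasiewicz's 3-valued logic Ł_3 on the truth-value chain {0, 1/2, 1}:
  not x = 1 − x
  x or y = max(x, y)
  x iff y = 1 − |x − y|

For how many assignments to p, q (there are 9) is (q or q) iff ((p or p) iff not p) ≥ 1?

p = 0, q = 0 ↦ 1  ≥
p = 0, q = 1/2 ↦ 1/2  <
p = 0, q = 1 ↦ 0  <
p = 1/2, q = 0 ↦ 0  <
p = 1/2, q = 1/2 ↦ 1/2  <
p = 1/2, q = 1 ↦ 1  ≥
p = 1, q = 0 ↦ 1  ≥
p = 1, q = 1/2 ↦ 1/2  <
p = 1, q = 1 ↦ 0  <
So 3 of the 9 assignments meet the threshold.

3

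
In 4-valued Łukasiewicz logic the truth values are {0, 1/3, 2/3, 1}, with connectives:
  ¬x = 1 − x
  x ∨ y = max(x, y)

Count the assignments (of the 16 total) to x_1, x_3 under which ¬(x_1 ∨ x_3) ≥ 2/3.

4

x_1 = 0, x_3 = 0 ↦ 1  ≥
x_1 = 0, x_3 = 1/3 ↦ 2/3  ≥
x_1 = 0, x_3 = 2/3 ↦ 1/3  <
x_1 = 0, x_3 = 1 ↦ 0  <
x_1 = 1/3, x_3 = 0 ↦ 2/3  ≥
x_1 = 1/3, x_3 = 1/3 ↦ 2/3  ≥
x_1 = 1/3, x_3 = 2/3 ↦ 1/3  <
x_1 = 1/3, x_3 = 1 ↦ 0  <
x_1 = 2/3, x_3 = 0 ↦ 1/3  <
x_1 = 2/3, x_3 = 1/3 ↦ 1/3  <
x_1 = 2/3, x_3 = 2/3 ↦ 1/3  <
x_1 = 2/3, x_3 = 1 ↦ 0  <
x_1 = 1, x_3 = 0 ↦ 0  <
x_1 = 1, x_3 = 1/3 ↦ 0  <
x_1 = 1, x_3 = 2/3 ↦ 0  <
x_1 = 1, x_3 = 1 ↦ 0  <
So 4 of the 16 assignments meet the threshold.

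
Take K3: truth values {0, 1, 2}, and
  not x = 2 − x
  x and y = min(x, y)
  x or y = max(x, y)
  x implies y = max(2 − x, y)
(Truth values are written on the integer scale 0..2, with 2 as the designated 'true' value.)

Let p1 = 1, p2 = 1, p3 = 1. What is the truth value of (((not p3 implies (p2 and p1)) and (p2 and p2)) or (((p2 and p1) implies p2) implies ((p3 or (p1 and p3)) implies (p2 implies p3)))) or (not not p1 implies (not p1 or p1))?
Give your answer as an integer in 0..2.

not p3 = not 1 = 1
p2 and p1 = 1 and 1 = 1
not p3 implies (p2 and p1) = 1 implies 1 = 1
p2 and p2 = 1 and 1 = 1
(not p3 implies (p2 and p1)) and (p2 and p2) = 1 and 1 = 1
p2 and p1 = 1 and 1 = 1
(p2 and p1) implies p2 = 1 implies 1 = 1
p1 and p3 = 1 and 1 = 1
p3 or (p1 and p3) = 1 or 1 = 1
p2 implies p3 = 1 implies 1 = 1
(p3 or (p1 and p3)) implies (p2 implies p3) = 1 implies 1 = 1
((p2 and p1) implies p2) implies ((p3 or (p1 and p3)) implies (p2 implies p3)) = 1 implies 1 = 1
((not p3 implies (p2 and p1)) and (p2 and p2)) or (((p2 and p1) implies p2) implies ((p3 or (p1 and p3)) implies (p2 implies p3))) = 1 or 1 = 1
not p1 = not 1 = 1
not not p1 = not 1 = 1
not p1 = not 1 = 1
not p1 or p1 = 1 or 1 = 1
not not p1 implies (not p1 or p1) = 1 implies 1 = 1
(((not p3 implies (p2 and p1)) and (p2 and p2)) or (((p2 and p1) implies p2) implies ((p3 or (p1 and p3)) implies (p2 implies p3)))) or (not not p1 implies (not p1 or p1)) = 1 or 1 = 1

1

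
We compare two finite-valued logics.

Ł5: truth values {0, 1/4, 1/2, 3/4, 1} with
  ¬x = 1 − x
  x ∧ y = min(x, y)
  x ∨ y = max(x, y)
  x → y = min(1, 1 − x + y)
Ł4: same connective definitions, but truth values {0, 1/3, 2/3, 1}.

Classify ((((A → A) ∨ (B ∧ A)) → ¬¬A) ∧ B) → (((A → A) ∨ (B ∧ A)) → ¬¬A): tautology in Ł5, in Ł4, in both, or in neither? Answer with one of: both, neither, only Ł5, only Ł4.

In Ł5: every assignment gives 1 — tautology.
In Ł4: every assignment gives 1 — tautology.

both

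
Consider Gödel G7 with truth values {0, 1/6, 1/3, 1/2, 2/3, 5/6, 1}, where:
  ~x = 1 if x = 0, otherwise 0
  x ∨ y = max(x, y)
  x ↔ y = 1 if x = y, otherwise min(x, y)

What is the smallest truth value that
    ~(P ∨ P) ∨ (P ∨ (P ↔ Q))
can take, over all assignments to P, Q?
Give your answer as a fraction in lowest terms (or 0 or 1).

1/6

Take P = 1/6, Q = 0:
P ∨ P = 1/6 ∨ 1/6 = 1/6
~(P ∨ P) = ~1/6 = 0
P ↔ Q = 1/6 ↔ 0 = 0
P ∨ (P ↔ Q) = 1/6 ∨ 0 = 1/6
~(P ∨ P) ∨ (P ∨ (P ↔ Q)) = 0 ∨ 1/6 = 1/6
No assignment yields a value below 1/6, so this is the minimum.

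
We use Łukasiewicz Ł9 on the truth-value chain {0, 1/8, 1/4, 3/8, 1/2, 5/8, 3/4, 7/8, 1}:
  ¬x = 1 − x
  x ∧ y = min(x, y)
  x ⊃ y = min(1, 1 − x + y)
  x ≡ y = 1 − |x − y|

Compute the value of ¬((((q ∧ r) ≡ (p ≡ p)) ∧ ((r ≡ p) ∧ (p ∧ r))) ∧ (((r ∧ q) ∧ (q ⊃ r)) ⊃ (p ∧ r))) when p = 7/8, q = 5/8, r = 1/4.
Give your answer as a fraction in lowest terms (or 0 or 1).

q ∧ r = 5/8 ∧ 1/4 = 1/4
p ≡ p = 7/8 ≡ 7/8 = 1
(q ∧ r) ≡ (p ≡ p) = 1/4 ≡ 1 = 1/4
r ≡ p = 1/4 ≡ 7/8 = 3/8
p ∧ r = 7/8 ∧ 1/4 = 1/4
(r ≡ p) ∧ (p ∧ r) = 3/8 ∧ 1/4 = 1/4
((q ∧ r) ≡ (p ≡ p)) ∧ ((r ≡ p) ∧ (p ∧ r)) = 1/4 ∧ 1/4 = 1/4
r ∧ q = 1/4 ∧ 5/8 = 1/4
q ⊃ r = 5/8 ⊃ 1/4 = 5/8
(r ∧ q) ∧ (q ⊃ r) = 1/4 ∧ 5/8 = 1/4
p ∧ r = 7/8 ∧ 1/4 = 1/4
((r ∧ q) ∧ (q ⊃ r)) ⊃ (p ∧ r) = 1/4 ⊃ 1/4 = 1
(((q ∧ r) ≡ (p ≡ p)) ∧ ((r ≡ p) ∧ (p ∧ r))) ∧ (((r ∧ q) ∧ (q ⊃ r)) ⊃ (p ∧ r)) = 1/4 ∧ 1 = 1/4
¬((((q ∧ r) ≡ (p ≡ p)) ∧ ((r ≡ p) ∧ (p ∧ r))) ∧ (((r ∧ q) ∧ (q ⊃ r)) ⊃ (p ∧ r))) = ¬1/4 = 3/4

3/4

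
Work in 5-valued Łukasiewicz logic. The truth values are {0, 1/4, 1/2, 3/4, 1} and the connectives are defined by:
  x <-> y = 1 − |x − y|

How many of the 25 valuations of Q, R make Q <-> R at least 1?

5

value 1: 5 assignments (counts)
value 3/4: 8 assignments
value 1/2: 6 assignments
value 1/4: 4 assignments
value 0: 2 assignments
So 5 of the 25 assignments meet the threshold.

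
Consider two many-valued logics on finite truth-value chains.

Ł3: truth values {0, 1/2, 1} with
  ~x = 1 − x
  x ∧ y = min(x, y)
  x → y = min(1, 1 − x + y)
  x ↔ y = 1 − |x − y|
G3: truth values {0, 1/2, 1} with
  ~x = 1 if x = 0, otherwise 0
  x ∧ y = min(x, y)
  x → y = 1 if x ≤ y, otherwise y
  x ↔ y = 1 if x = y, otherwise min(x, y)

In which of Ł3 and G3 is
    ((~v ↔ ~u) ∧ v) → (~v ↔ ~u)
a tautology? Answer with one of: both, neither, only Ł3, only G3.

In Ł3: every assignment gives 1 — tautology.
In G3: every assignment gives 1 — tautology.

both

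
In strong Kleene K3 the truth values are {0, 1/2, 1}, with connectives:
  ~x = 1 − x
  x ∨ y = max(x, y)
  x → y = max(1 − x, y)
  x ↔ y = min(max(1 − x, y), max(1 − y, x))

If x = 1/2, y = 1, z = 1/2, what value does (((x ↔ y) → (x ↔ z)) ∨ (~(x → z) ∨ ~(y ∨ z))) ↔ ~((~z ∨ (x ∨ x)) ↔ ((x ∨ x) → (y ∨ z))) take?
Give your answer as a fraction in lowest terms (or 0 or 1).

x ↔ y = 1/2 ↔ 1 = 1/2
x ↔ z = 1/2 ↔ 1/2 = 1/2
(x ↔ y) → (x ↔ z) = 1/2 → 1/2 = 1/2
x → z = 1/2 → 1/2 = 1/2
~(x → z) = ~1/2 = 1/2
y ∨ z = 1 ∨ 1/2 = 1
~(y ∨ z) = ~1 = 0
~(x → z) ∨ ~(y ∨ z) = 1/2 ∨ 0 = 1/2
((x ↔ y) → (x ↔ z)) ∨ (~(x → z) ∨ ~(y ∨ z)) = 1/2 ∨ 1/2 = 1/2
~z = ~1/2 = 1/2
x ∨ x = 1/2 ∨ 1/2 = 1/2
~z ∨ (x ∨ x) = 1/2 ∨ 1/2 = 1/2
x ∨ x = 1/2 ∨ 1/2 = 1/2
y ∨ z = 1 ∨ 1/2 = 1
(x ∨ x) → (y ∨ z) = 1/2 → 1 = 1
(~z ∨ (x ∨ x)) ↔ ((x ∨ x) → (y ∨ z)) = 1/2 ↔ 1 = 1/2
~((~z ∨ (x ∨ x)) ↔ ((x ∨ x) → (y ∨ z))) = ~1/2 = 1/2
(((x ↔ y) → (x ↔ z)) ∨ (~(x → z) ∨ ~(y ∨ z))) ↔ ~((~z ∨ (x ∨ x)) ↔ ((x ∨ x) → (y ∨ z))) = 1/2 ↔ 1/2 = 1/2

1/2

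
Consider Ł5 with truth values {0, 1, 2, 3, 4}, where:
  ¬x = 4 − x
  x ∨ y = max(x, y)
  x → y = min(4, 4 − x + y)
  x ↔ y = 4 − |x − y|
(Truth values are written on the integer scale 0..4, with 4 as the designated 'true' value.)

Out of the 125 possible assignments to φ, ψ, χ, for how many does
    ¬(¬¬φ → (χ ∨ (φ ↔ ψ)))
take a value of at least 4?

1

value 4: 1 assignment (counts)
value 3: 3 assignments
value 2: 7 assignments
value 1: 11 assignments
value 0: 103 assignments
So 1 of the 125 assignments meets the threshold.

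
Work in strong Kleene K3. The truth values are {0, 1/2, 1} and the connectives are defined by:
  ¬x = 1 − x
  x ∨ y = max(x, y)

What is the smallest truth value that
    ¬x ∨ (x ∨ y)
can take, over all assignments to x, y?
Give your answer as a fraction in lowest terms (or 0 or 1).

Take x = 1/2, y = 0:
¬x = ¬1/2 = 1/2
x ∨ y = 1/2 ∨ 0 = 1/2
¬x ∨ (x ∨ y) = 1/2 ∨ 1/2 = 1/2
No assignment yields a value below 1/2, so this is the minimum.

1/2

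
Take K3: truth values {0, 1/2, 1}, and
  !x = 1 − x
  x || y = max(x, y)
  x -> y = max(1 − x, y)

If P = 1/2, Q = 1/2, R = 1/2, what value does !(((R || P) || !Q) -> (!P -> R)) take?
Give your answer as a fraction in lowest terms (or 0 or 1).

R || P = 1/2 || 1/2 = 1/2
!Q = !1/2 = 1/2
(R || P) || !Q = 1/2 || 1/2 = 1/2
!P = !1/2 = 1/2
!P -> R = 1/2 -> 1/2 = 1/2
((R || P) || !Q) -> (!P -> R) = 1/2 -> 1/2 = 1/2
!(((R || P) || !Q) -> (!P -> R)) = !1/2 = 1/2

1/2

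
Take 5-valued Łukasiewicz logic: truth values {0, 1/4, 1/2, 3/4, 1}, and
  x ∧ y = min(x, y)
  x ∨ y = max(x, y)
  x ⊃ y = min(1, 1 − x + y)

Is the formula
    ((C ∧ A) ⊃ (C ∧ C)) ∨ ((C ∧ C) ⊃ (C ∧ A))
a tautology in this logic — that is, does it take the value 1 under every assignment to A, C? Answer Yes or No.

Yes

At A = 3/4, C = 1/2, for instance:
C ∧ A = 1/2 ∧ 3/4 = 1/2
C ∧ C = 1/2 ∧ 1/2 = 1/2
(C ∧ A) ⊃ (C ∧ C) = 1/2 ⊃ 1/2 = 1
(C ∧ C) ⊃ (C ∧ A) = 1/2 ⊃ 1/2 = 1
((C ∧ A) ⊃ (C ∧ C)) ∨ ((C ∧ C) ⊃ (C ∧ A)) = 1 ∨ 1 = 1
and checking the remaining 24 assignments likewise gives ≥ 1 in every case.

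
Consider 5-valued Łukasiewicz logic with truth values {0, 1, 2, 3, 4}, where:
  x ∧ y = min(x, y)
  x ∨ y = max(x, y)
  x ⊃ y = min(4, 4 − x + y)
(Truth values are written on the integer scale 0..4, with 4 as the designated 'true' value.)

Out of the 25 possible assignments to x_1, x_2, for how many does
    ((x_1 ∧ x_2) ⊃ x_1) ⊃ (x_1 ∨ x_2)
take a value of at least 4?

value 4: 9 assignments (counts)
value 3: 7 assignments
value 2: 5 assignments
value 1: 3 assignments
value 0: 1 assignment
So 9 of the 25 assignments meet the threshold.

9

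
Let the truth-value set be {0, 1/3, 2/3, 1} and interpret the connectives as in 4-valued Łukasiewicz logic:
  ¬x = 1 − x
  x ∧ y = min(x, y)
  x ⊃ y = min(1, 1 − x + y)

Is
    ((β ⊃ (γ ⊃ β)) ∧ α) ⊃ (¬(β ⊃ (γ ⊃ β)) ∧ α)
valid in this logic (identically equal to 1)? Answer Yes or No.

No

Counterexample: take α = 1/3, β = 0, γ = 0.
γ ⊃ β = 0 ⊃ 0 = 1
β ⊃ (γ ⊃ β) = 0 ⊃ 1 = 1
(β ⊃ (γ ⊃ β)) ∧ α = 1 ∧ 1/3 = 1/3
γ ⊃ β = 0 ⊃ 0 = 1
β ⊃ (γ ⊃ β) = 0 ⊃ 1 = 1
¬(β ⊃ (γ ⊃ β)) = ¬1 = 0
¬(β ⊃ (γ ⊃ β)) ∧ α = 0 ∧ 1/3 = 0
((β ⊃ (γ ⊃ β)) ∧ α) ⊃ (¬(β ⊃ (γ ⊃ β)) ∧ α) = 1/3 ⊃ 0 = 2/3
This gives 2/3 ≠ 1.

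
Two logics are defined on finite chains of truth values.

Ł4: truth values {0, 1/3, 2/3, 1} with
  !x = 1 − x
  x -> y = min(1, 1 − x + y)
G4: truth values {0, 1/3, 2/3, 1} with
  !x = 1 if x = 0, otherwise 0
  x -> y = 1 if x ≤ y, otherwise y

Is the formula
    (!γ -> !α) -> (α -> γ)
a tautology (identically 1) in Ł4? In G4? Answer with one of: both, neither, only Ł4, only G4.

only Ł4

In Ł4: every assignment gives 1 — tautology.
In G4: at α = 2/3, γ = 1/3 the value is 1/3 — not a tautology.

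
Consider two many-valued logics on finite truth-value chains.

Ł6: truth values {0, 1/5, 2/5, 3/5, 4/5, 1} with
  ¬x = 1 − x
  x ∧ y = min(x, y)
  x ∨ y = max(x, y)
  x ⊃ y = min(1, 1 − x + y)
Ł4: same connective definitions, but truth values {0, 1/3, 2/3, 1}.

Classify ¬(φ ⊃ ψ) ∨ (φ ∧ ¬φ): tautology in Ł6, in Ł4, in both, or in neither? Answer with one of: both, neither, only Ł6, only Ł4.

neither

In Ł6: at φ = 0, ψ = 0 the value is 0 — not a tautology.
In Ł4: at φ = 0, ψ = 0 the value is 0 — not a tautology.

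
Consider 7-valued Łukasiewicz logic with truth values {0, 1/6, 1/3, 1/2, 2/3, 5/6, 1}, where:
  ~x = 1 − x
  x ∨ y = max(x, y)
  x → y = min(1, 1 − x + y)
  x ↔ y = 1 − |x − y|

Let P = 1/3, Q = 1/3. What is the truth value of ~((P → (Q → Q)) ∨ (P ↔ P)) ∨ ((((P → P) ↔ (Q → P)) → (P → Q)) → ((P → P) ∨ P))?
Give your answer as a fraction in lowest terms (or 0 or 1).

Q → Q = 1/3 → 1/3 = 1
P → (Q → Q) = 1/3 → 1 = 1
P ↔ P = 1/3 ↔ 1/3 = 1
(P → (Q → Q)) ∨ (P ↔ P) = 1 ∨ 1 = 1
~((P → (Q → Q)) ∨ (P ↔ P)) = ~1 = 0
P → P = 1/3 → 1/3 = 1
Q → P = 1/3 → 1/3 = 1
(P → P) ↔ (Q → P) = 1 ↔ 1 = 1
P → Q = 1/3 → 1/3 = 1
((P → P) ↔ (Q → P)) → (P → Q) = 1 → 1 = 1
P → P = 1/3 → 1/3 = 1
(P → P) ∨ P = 1 ∨ 1/3 = 1
(((P → P) ↔ (Q → P)) → (P → Q)) → ((P → P) ∨ P) = 1 → 1 = 1
~((P → (Q → Q)) ∨ (P ↔ P)) ∨ ((((P → P) ↔ (Q → P)) → (P → Q)) → ((P → P) ∨ P)) = 0 ∨ 1 = 1

1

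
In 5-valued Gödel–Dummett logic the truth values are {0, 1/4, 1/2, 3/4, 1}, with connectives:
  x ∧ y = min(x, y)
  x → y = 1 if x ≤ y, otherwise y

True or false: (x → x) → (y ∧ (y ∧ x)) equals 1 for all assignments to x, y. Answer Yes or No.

No

Counterexample: take x = 0, y = 0.
x → x = 0 → 0 = 1
y ∧ x = 0 ∧ 0 = 0
y ∧ (y ∧ x) = 0 ∧ 0 = 0
(x → x) → (y ∧ (y ∧ x)) = 1 → 0 = 0
This gives 0 ≠ 1.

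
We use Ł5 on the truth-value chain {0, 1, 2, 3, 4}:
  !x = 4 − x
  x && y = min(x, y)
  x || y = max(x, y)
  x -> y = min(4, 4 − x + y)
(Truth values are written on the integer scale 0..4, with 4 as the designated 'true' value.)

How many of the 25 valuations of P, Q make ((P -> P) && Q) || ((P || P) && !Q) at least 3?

14

value 4: 6 assignments (counts)
value 3: 8 assignments (counts)
value 2: 7 assignments
value 1: 3 assignments
value 0: 1 assignment
So 14 of the 25 assignments meet the threshold.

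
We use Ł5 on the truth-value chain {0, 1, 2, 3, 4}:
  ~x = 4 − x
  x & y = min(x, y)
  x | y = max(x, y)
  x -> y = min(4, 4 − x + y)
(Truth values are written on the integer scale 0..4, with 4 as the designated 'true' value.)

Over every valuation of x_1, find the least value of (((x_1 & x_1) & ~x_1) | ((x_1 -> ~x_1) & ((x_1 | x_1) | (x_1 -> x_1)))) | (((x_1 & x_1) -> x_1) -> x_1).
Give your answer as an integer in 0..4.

Take x_1 = 3:
x_1 & x_1 = 3 & 3 = 3
~x_1 = ~3 = 1
(x_1 & x_1) & ~x_1 = 3 & 1 = 1
~x_1 = ~3 = 1
x_1 -> ~x_1 = 3 -> 1 = 2
x_1 | x_1 = 3 | 3 = 3
x_1 -> x_1 = 3 -> 3 = 4
(x_1 | x_1) | (x_1 -> x_1) = 3 | 4 = 4
(x_1 -> ~x_1) & ((x_1 | x_1) | (x_1 -> x_1)) = 2 & 4 = 2
((x_1 & x_1) & ~x_1) | ((x_1 -> ~x_1) & ((x_1 | x_1) | (x_1 -> x_1))) = 1 | 2 = 2
x_1 & x_1 = 3 & 3 = 3
(x_1 & x_1) -> x_1 = 3 -> 3 = 4
((x_1 & x_1) -> x_1) -> x_1 = 4 -> 3 = 3
(((x_1 & x_1) & ~x_1) | ((x_1 -> ~x_1) & ((x_1 | x_1) | (x_1 -> x_1)))) | (((x_1 & x_1) -> x_1) -> x_1) = 2 | 3 = 3
No assignment yields a value below 3, so this is the minimum.

3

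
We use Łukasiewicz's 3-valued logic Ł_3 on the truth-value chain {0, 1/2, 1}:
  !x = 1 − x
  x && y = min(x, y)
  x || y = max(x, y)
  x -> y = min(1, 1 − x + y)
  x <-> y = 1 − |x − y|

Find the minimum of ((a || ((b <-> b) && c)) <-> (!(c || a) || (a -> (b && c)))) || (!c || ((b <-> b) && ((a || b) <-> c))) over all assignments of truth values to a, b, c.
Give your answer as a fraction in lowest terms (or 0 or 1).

1/2

Take a = 0, b = 0, c = 1/2:
b <-> b = 0 <-> 0 = 1
(b <-> b) && c = 1 && 1/2 = 1/2
a || ((b <-> b) && c) = 0 || 1/2 = 1/2
c || a = 1/2 || 0 = 1/2
!(c || a) = !1/2 = 1/2
b && c = 0 && 1/2 = 0
a -> (b && c) = 0 -> 0 = 1
!(c || a) || (a -> (b && c)) = 1/2 || 1 = 1
(a || ((b <-> b) && c)) <-> (!(c || a) || (a -> (b && c))) = 1/2 <-> 1 = 1/2
!c = !1/2 = 1/2
b <-> b = 0 <-> 0 = 1
a || b = 0 || 0 = 0
(a || b) <-> c = 0 <-> 1/2 = 1/2
(b <-> b) && ((a || b) <-> c) = 1 && 1/2 = 1/2
!c || ((b <-> b) && ((a || b) <-> c)) = 1/2 || 1/2 = 1/2
((a || ((b <-> b) && c)) <-> (!(c || a) || (a -> (b && c)))) || (!c || ((b <-> b) && ((a || b) <-> c))) = 1/2 || 1/2 = 1/2
No assignment yields a value below 1/2, so this is the minimum.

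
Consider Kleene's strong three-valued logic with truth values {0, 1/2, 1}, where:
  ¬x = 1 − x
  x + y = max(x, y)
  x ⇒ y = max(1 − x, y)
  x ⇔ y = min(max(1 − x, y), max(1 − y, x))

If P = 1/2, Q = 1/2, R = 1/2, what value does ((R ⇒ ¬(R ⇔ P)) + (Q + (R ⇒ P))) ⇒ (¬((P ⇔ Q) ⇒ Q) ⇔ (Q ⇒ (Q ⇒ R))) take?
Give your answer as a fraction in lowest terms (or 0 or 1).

1/2

R ⇔ P = 1/2 ⇔ 1/2 = 1/2
¬(R ⇔ P) = ¬1/2 = 1/2
R ⇒ ¬(R ⇔ P) = 1/2 ⇒ 1/2 = 1/2
R ⇒ P = 1/2 ⇒ 1/2 = 1/2
Q + (R ⇒ P) = 1/2 + 1/2 = 1/2
(R ⇒ ¬(R ⇔ P)) + (Q + (R ⇒ P)) = 1/2 + 1/2 = 1/2
P ⇔ Q = 1/2 ⇔ 1/2 = 1/2
(P ⇔ Q) ⇒ Q = 1/2 ⇒ 1/2 = 1/2
¬((P ⇔ Q) ⇒ Q) = ¬1/2 = 1/2
Q ⇒ R = 1/2 ⇒ 1/2 = 1/2
Q ⇒ (Q ⇒ R) = 1/2 ⇒ 1/2 = 1/2
¬((P ⇔ Q) ⇒ Q) ⇔ (Q ⇒ (Q ⇒ R)) = 1/2 ⇔ 1/2 = 1/2
((R ⇒ ¬(R ⇔ P)) + (Q + (R ⇒ P))) ⇒ (¬((P ⇔ Q) ⇒ Q) ⇔ (Q ⇒ (Q ⇒ R))) = 1/2 ⇒ 1/2 = 1/2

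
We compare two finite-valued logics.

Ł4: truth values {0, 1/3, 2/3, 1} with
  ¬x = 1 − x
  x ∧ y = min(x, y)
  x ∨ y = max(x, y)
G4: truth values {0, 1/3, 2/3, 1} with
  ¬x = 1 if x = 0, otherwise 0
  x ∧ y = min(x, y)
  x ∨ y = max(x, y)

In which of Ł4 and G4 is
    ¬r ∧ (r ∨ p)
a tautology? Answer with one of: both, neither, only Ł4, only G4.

neither

In Ł4: at p = 0, r = 0 the value is 0 — not a tautology.
In G4: at p = 0, r = 0 the value is 0 — not a tautology.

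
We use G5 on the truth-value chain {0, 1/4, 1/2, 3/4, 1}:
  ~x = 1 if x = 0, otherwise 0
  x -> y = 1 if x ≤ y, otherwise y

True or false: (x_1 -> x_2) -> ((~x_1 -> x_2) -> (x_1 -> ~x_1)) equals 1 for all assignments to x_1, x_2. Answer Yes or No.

No

Counterexample: take x_1 = 1/4, x_2 = 1/4.
x_1 -> x_2 = 1/4 -> 1/4 = 1
~x_1 = ~1/4 = 0
~x_1 -> x_2 = 0 -> 1/4 = 1
~x_1 = ~1/4 = 0
x_1 -> ~x_1 = 1/4 -> 0 = 0
(~x_1 -> x_2) -> (x_1 -> ~x_1) = 1 -> 0 = 0
(x_1 -> x_2) -> ((~x_1 -> x_2) -> (x_1 -> ~x_1)) = 1 -> 0 = 0
This gives 0 ≠ 1.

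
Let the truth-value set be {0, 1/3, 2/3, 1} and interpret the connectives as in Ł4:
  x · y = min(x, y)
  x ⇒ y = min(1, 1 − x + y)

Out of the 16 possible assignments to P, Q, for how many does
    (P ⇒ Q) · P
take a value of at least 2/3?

P = 0, Q = 0 ↦ 0  <
P = 0, Q = 1/3 ↦ 0  <
P = 0, Q = 2/3 ↦ 0  <
P = 0, Q = 1 ↦ 0  <
P = 1/3, Q = 0 ↦ 1/3  <
P = 1/3, Q = 1/3 ↦ 1/3  <
P = 1/3, Q = 2/3 ↦ 1/3  <
P = 1/3, Q = 1 ↦ 1/3  <
P = 2/3, Q = 0 ↦ 1/3  <
P = 2/3, Q = 1/3 ↦ 2/3  ≥
P = 2/3, Q = 2/3 ↦ 2/3  ≥
P = 2/3, Q = 1 ↦ 2/3  ≥
P = 1, Q = 0 ↦ 0  <
P = 1, Q = 1/3 ↦ 1/3  <
P = 1, Q = 2/3 ↦ 2/3  ≥
P = 1, Q = 1 ↦ 1  ≥
So 5 of the 16 assignments meet the threshold.

5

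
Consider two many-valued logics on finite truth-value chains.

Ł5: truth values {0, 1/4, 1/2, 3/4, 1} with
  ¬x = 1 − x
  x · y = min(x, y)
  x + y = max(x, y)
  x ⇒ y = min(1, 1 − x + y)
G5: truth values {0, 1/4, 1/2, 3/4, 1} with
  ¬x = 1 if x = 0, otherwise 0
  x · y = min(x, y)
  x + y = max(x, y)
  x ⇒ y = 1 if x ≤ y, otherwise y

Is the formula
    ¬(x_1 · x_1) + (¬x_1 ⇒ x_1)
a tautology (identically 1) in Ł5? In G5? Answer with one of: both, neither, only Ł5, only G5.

only G5

In Ł5: at x_1 = 1/4 the value is 3/4 — not a tautology.
In G5: every assignment gives 1 — tautology.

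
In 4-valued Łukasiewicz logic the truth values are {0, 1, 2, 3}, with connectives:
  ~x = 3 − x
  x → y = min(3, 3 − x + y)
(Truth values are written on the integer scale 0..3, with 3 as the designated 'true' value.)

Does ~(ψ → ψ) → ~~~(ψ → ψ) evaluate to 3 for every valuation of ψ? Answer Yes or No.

ψ = 0 ↦ 3
ψ = 1 ↦ 3
ψ = 2 ↦ 3
ψ = 3 ↦ 3
Every assignment gives a value ≥ 3.

Yes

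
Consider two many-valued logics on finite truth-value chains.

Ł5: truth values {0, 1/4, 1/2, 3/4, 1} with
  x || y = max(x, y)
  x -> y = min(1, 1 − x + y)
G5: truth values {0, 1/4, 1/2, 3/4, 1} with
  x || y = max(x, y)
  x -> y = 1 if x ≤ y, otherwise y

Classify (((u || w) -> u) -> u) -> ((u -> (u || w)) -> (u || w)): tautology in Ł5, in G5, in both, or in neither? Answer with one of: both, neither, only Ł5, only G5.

only Ł5

In Ł5: every assignment gives 1 — tautology.
In G5: at u = 0, w = 1/4 the value is 1/4 — not a tautology.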